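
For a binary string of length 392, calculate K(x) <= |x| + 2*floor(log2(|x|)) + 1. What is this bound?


floor(log2(392)) = 8
2 * 8 = 16
K(x) <= 392 + 16 + 1 = 409

409


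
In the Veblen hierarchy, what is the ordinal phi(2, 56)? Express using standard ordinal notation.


phi(2, 56):
phi(2, beta) = zeta_beta (the beta-th zeta number, fixed point of epsilon).
phi(2, 56) = zeta_56

zeta_56


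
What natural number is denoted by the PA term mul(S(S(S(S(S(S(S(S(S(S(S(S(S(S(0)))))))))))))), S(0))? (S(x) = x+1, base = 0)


mul(S^14(0), S^1(0)):
S^14(0) = 14
S^1(0) = 1
14 * 1 = 14

14


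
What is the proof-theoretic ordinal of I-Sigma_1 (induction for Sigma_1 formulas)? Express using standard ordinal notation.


The proof-theoretic ordinal of I-Sigma_1 (induction for Sigma_1 formulas) is a standard result in ordinal analysis.
This ordinal is the supremum of order types of primitive recursive well-orderings
that the theory can prove to be well-ordered.
For I-Sigma_1 (induction for Sigma_1 formulas), the proof-theoretic ordinal is omega^omega.

omega^omega


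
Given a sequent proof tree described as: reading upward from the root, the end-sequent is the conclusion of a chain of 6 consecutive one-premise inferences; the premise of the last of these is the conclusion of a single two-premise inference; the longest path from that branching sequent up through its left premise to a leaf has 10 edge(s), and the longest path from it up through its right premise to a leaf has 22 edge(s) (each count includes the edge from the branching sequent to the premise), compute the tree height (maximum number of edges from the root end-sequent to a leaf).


Longest path through the left premise: 10 edges (measured from the branching sequent)
Longest path through the right premise: 22 edges
Height of the subtree rooted at the branching sequent: max(10, 22) = 22
The branching sequent sits 6 edges above the root (the chain of one-premise inferences), so height = 22 + 6 = 28

28


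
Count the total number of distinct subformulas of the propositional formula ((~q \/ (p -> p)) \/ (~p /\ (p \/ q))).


Formula: ((~q \/ (p -> p)) \/ (~p /\ (p \/ q)))
Subformulas found:
  1. q
  2. p
  3. ~p
  4. ~q
  5. (p -> p)
  6. (p \/ q)
  7. (~p /\ (p \/ q))
  8. (~q \/ (p -> p))
  9. ((~q \/ (p -> p)) \/ (~p /\ (p \/ q)))
Total distinct subformulas = 9

9


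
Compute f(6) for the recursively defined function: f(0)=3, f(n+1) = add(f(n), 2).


f(0) = 3
f(1) = add(f(0), 2) = add(3, 2) = 5
f(2) = add(f(1), 2) = add(5, 2) = 7
f(3) = add(f(2), 2) = add(7, 2) = 9
f(4) = add(f(3), 2) = add(9, 2) = 11
f(5) = add(f(4), 2) = add(11, 2) = 13
f(6) = add(f(5), 2) = add(13, 2) = 15


15


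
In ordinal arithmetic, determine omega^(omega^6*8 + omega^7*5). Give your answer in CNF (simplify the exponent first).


omega^(omega^6*8 + omega^7*5):
In ordinal addition a term is absorbed by a following term of strictly larger exponent: 6 < 7, so omega^6*8 + omega^7*5 = omega^7*5.
omega raised to a CNF ordinal is a single CNF term: Result = omega^(omega^7*5)

omega^(omega^7*5)


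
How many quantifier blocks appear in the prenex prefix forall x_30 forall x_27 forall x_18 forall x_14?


Alternations = 0.
Blocks = alternations + 1 = 1

1


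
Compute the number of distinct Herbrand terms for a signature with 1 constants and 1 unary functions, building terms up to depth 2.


Herbrand terms by depth:
Depth 0: 1 constants
Depth 1: 1 new terms (running total: 2)
Depth 2: 1 new terms (running total: 3)
Total distinct ground terms = 3

3


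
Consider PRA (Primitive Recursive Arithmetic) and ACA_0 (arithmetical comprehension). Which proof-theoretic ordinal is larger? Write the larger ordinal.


Proof-theoretic ordinal of PRA (Primitive Recursive Arithmetic): omega^omega
Proof-theoretic ordinal of ACA_0 (arithmetical comprehension): epsilon_0
Comparing: omega^omega < epsilon_0.
The larger ordinal is epsilon_0 (from ACA_0 (arithmetical comprehension)).

epsilon_0


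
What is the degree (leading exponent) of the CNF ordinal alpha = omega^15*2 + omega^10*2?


CNF: omega^15*2 + omega^10*2
The leading term is omega^15*2, which has exponent 15.

15


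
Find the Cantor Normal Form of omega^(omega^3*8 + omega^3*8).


omega^(omega^3*8 + omega^3*8):
Both terms of the exponent have the same exponent 3, so they merge: omega^3*8 + omega^3*8 = omega^3*(8+8) = omega^3*16.
omega raised to a CNF ordinal is a single CNF term: Result = omega^(omega^3*16)

omega^(omega^3*16)


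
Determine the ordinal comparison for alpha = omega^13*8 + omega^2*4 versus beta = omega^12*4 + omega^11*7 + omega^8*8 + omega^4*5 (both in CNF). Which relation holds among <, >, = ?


Compare term by term from highest exponent:
alpha = omega^13*8 + omega^2*4
beta = omega^12*4 + omega^11*7 + omega^8*8 + omega^4*5
Term 1: alpha has omega^13*8, beta has omega^12*4
Term 2: alpha has omega^2*4, beta has omega^11*7
Term 3: alpha has omega^0*0, beta has omega^8*8
Term 4: alpha has omega^0*0, beta has omega^4*5
Result: alpha > beta

alpha > beta


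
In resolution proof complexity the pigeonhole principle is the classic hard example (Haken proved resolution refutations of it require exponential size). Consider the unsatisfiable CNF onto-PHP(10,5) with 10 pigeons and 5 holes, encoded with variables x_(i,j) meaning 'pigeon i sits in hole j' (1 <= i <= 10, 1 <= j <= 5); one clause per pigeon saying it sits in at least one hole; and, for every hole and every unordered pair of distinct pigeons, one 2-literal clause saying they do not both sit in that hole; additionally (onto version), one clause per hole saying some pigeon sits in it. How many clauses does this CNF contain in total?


onto-PHP(10,5): 10 pigeons, 5 holes, 10*5 = 50 variables.
- pigeon clauses: one per pigeon -> 10 clauses
- hole clauses: 5 holes * C(10,2) = 5 * 45 -> 225 clauses
- onto clauses: one per hole -> 5 clauses
Total clauses = 10 + 225 + 5 = 240

240


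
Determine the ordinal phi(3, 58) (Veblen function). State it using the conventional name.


phi(3, 58):
phi(3, beta) = eta_beta (the beta-th eta number, fixed point of zeta).
phi(3, 58) = eta_58

eta_58


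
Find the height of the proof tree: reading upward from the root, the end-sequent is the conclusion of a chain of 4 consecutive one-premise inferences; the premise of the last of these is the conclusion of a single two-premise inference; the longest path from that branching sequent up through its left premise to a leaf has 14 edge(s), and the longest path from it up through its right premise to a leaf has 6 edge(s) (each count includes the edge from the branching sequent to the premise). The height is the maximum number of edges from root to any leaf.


Longest path through the left premise: 14 edges (measured from the branching sequent)
Longest path through the right premise: 6 edges
Height of the subtree rooted at the branching sequent: max(14, 6) = 14
The branching sequent sits 4 edges above the root (the chain of one-premise inferences), so height = 14 + 4 = 18

18


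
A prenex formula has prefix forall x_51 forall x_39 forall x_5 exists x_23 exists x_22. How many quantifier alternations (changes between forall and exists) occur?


Walk the prefix and count type changes:
  position 1: forall -> forall
  position 2: forall -> forall
  position 3: forall -> exists <-- alternation
  position 4: exists -> exists
Total alternations = 1

1


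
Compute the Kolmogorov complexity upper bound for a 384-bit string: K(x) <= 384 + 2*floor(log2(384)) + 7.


floor(log2(384)) = 8
2 * 8 = 16
K(x) <= 384 + 16 + 7 = 407

407


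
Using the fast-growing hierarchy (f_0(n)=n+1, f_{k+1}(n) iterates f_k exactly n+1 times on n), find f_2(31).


f_2(31) = f_1^32(31)
f_1(m) = 2m + 1.
Iterating: f_1^k(n) = 2^k*(n+1) - 1.
f_2(31) = 2^32*(31+1) - 1 = 4294967296*32 - 1 = 137438953471

137438953471


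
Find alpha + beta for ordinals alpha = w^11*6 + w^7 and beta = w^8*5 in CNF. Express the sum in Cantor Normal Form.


Ordinal addition (w^11*6 + w^7) + w^8*5:
alpha's leading term has exponent 11 > beta's exponent 8, so it survives.
alpha's tail term has exponent 7 < beta's exponent 8, so it is absorbed by beta.
In ordinal addition, any term followed by a strictly larger-exponent term is absorbed.
Result = w^11*6 + w^8*5

w^11*6 + w^8*5


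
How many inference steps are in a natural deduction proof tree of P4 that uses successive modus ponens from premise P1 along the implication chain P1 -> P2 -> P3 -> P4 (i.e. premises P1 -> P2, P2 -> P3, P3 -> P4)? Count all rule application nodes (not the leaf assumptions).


We have a chain: P1 -> P2 -> P3 -> P4.
Each modus ponens application produces the next variable.
The chain has 4 propositions, so 4-1 = 3 modus ponens steps.
Total inference nodes = 3

3


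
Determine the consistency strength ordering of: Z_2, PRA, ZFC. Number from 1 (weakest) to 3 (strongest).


Ordering by consistency strength:
1. PRA
2. Z_2
3. ZFC


Z_2=2, PRA=1, ZFC=3


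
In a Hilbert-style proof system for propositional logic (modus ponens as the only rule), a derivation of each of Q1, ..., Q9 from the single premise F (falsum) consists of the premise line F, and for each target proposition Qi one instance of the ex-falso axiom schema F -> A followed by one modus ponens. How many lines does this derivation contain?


Ex falso, line by line:
- 1 premise line (F)
- 9 targets, each needing 1 axiom instance (F -> Qi) + 1 MP = 2 lines: 2 * 9 = 18
Total = 1 + 18 = 19 lines.

19


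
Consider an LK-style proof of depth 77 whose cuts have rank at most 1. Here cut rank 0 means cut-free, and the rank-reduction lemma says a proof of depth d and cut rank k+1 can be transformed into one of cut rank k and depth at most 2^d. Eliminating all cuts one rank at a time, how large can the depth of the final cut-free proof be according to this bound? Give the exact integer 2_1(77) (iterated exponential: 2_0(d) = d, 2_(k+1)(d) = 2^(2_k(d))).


Each rank reduction sends depth d to at most 2^d; cut rank r needs r reductions.
2_0(77) = 77
2_1(77) = 2^77 = 151115727451828646838272
Cut-free depth bound = 151115727451828646838272

151115727451828646838272


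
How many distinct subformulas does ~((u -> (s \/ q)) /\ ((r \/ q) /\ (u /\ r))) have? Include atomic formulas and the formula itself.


Formula: ~((u -> (s \/ q)) /\ ((r \/ q) /\ (u /\ r)))
Subformulas found:
  1. q
  2. u
  3. s
  4. r
  5. (r \/ q)
  6. (s \/ q)
  7. (u /\ r)
  8. (u -> (s \/ q))
  9. ((r \/ q) /\ (u /\ r))
  10. ((u -> (s \/ q)) /\ ((r \/ q) /\ (u /\ r)))
  11. ~((u -> (s \/ q)) /\ ((r \/ q) /\ (u /\ r)))
Total distinct subformulas = 11

11


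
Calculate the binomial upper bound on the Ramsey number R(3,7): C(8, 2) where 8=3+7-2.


R(3,7) <= C(3+7-2, 3-1) = C(8, 2)
C(8, 2) = 8! / (2! * 6!)
= 28

28


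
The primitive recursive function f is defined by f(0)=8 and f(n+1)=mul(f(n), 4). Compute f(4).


f(0) = 8
f(1) = mul(f(0), 4) = mul(8, 4) = 32
f(2) = mul(f(1), 4) = mul(32, 4) = 128
f(3) = mul(f(2), 4) = mul(128, 4) = 512
f(4) = mul(f(3), 4) = mul(512, 4) = 2048


2048


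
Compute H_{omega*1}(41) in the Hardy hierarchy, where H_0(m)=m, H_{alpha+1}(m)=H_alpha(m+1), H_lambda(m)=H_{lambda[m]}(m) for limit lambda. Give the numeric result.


H_{omega*1}(41):
For the Hardy hierarchy, H_{omega*k}(n) = 2^k * n.
2^1 = 2.
2 * 41 = 82

82


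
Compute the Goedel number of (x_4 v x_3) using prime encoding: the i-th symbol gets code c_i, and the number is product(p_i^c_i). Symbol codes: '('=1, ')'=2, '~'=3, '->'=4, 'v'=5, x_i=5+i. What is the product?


Formula: (x_4 v x_3)
Symbol codes: [1, 9, 5, 8, 2]
Primes: [2, 3, 5, 7, 11]
p_1^1 = 2^1 = 2
p_2^9 = 3^9 = 19683
p_3^5 = 5^5 = 3125
p_4^8 = 7^8 = 5764801
p_5^2 = 11^2 = 121
Product = 85810612175268750

85810612175268750


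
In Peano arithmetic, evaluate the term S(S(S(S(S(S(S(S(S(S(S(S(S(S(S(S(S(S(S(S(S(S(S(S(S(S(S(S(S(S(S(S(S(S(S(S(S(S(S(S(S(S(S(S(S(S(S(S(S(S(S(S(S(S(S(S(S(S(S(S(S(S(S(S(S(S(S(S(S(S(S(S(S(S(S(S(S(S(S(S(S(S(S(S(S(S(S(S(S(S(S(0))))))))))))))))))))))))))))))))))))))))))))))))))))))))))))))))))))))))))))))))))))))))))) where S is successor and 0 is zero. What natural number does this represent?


Counting successors applied to 0:
91 applications of S to 0 = 91

91


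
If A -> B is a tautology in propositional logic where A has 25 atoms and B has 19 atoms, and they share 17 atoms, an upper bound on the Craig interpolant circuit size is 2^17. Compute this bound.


Shared atoms = 17
Craig interpolant size bound = 2^17
= 131072

131072


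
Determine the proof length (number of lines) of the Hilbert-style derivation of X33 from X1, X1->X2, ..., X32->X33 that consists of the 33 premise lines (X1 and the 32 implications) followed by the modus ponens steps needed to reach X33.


We have 33 premise lines: X1 and 32 implications.
Each implication is detached once by MP, giving 32 MP lines.
33 premise lines + 32 MP lines = 65 total lines.

65


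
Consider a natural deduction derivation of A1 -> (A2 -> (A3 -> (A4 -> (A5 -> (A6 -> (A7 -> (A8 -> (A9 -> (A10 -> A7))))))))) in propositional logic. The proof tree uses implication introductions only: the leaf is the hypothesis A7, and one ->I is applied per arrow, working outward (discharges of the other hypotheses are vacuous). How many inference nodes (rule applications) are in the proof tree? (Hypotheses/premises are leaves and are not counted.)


The formula has 10 arrows (->); its innermost consequent A7 is one of the antecedents,
so the proof starts from the hypothesis leaf A7 (not a rule application) and closes one arrow per ->I.
Building A1 -> (A2 -> (A3 -> (A4 -> (A5 -> (A6 -> (A7 -> (A8 -> (A9 -> (A10 -> A7))))))))) therefore takes 10 nested implication introductions.
Total inference nodes = 10

10


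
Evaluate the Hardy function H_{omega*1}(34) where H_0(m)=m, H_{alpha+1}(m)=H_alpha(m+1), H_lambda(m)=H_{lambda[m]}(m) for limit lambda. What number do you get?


H_{omega*1}(34):
For the Hardy hierarchy, H_{omega*k}(n) = 2^k * n.
2^1 = 2.
2 * 34 = 68

68


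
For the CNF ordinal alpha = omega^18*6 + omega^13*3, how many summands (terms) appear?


CNF: omega^18*6 + omega^13*3
Count the summands separated by '+':
  term 1: omega^18*6
  term 2: omega^13*3
Total terms = 2

2


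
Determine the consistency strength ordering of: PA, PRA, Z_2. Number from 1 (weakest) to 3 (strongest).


Ordering by consistency strength:
1. PRA
2. PA
3. Z_2


PA=2, PRA=1, Z_2=3


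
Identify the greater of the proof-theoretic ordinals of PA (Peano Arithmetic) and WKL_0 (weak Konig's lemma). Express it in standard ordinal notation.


Proof-theoretic ordinal of PA (Peano Arithmetic): epsilon_0
Proof-theoretic ordinal of WKL_0 (weak Konig's lemma): omega^omega
Comparing: omega^omega < epsilon_0.
The larger ordinal is epsilon_0 (from PA (Peano Arithmetic)).

epsilon_0


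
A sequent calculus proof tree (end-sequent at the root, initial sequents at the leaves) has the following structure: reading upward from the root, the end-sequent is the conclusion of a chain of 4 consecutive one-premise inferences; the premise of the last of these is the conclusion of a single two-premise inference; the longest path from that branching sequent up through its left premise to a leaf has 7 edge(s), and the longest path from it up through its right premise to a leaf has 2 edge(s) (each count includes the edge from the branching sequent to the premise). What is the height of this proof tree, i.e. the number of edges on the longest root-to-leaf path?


Longest path through the left premise: 7 edges (measured from the branching sequent)
Longest path through the right premise: 2 edges
Height of the subtree rooted at the branching sequent: max(7, 2) = 7
The branching sequent sits 4 edges above the root (the chain of one-premise inferences), so height = 7 + 4 = 11

11


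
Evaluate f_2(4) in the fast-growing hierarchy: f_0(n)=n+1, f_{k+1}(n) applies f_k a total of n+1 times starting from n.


f_2(4) = f_1^5(4)
f_1(m) = 2m + 1.
Iterating: f_1^k(n) = 2^k*(n+1) - 1.
f_2(4) = 2^5*(4+1) - 1 = 32*5 - 1 = 159

159


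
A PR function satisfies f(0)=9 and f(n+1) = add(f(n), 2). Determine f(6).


f(0) = 9
f(1) = add(f(0), 2) = add(9, 2) = 11
f(2) = add(f(1), 2) = add(11, 2) = 13
f(3) = add(f(2), 2) = add(13, 2) = 15
f(4) = add(f(3), 2) = add(15, 2) = 17
f(5) = add(f(4), 2) = add(17, 2) = 19
f(6) = add(f(5), 2) = add(19, 2) = 21


21


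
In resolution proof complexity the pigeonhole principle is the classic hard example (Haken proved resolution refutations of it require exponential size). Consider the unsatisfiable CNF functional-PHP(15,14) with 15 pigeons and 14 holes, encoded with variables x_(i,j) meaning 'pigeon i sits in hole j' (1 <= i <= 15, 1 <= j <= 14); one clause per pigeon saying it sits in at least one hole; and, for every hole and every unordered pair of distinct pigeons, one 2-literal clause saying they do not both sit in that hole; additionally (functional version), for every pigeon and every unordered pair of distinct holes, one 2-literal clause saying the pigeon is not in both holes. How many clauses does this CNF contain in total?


functional-PHP(15,14): 15 pigeons, 14 holes, 15*14 = 210 variables.
- pigeon clauses: one per pigeon -> 15 clauses
- hole clauses: 14 holes * C(15,2) = 14 * 105 -> 1470 clauses
- functional clauses: 15 pigeons * C(14,2) = 15 * 91 -> 1365 clauses
Total clauses = 15 + 1470 + 1365 = 2850

2850


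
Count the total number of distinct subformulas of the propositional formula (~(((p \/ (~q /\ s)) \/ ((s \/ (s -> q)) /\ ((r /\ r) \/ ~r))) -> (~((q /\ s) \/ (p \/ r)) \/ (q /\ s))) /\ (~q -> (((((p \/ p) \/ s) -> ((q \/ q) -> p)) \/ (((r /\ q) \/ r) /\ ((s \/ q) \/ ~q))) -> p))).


Formula: (~(((p \/ (~q /\ s)) \/ ((s \/ (s -> q)) /\ ((r /\ r) \/ ~r))) -> (~((q /\ s) \/ (p \/ r)) \/ (q /\ s))) /\ (~q -> (((((p \/ p) \/ s) -> ((q \/ q) -> p)) \/ (((r /\ q) \/ r) /\ ((s \/ q) \/ ~q))) -> p)))
Subformulas found:
  1. r
  2. p
  3. q
  4. s
  5. ~r
  6. ~q
  7. (s \/ q)
  8. (p \/ p)
  9. (r /\ r)
  10. (r /\ q)
  11. (q /\ s)
  12. (s -> q)
  13. (q \/ q)
  14. (p \/ r)
  15. (~q /\ s)
  16. ((p \/ p) \/ s)
  17. ((q \/ q) -> p)
  18. (s \/ (s -> q))
  19. ((r /\ q) \/ r)
  20. (p \/ (~q /\ s))
  21. ((r /\ r) \/ ~r)
  22. ((s \/ q) \/ ~q)
  23. ((q /\ s) \/ (p \/ r))
  24. ~((q /\ s) \/ (p \/ r))
  25. (((p \/ p) \/ s) -> ((q \/ q) -> p))
  26. ((s \/ (s -> q)) /\ ((r /\ r) \/ ~r))
  27. (~((q /\ s) \/ (p \/ r)) \/ (q /\ s))
  28. (((r /\ q) \/ r) /\ ((s \/ q) \/ ~q))
  29. ((p \/ (~q /\ s)) \/ ((s \/ (s -> q)) /\ ((r /\ r) \/ ~r)))
  30. ((((p \/ p) \/ s) -> ((q \/ q) -> p)) \/ (((r /\ q) \/ r) /\ ((s \/ q) \/ ~q)))
  31. (((((p \/ p) \/ s) -> ((q \/ q) -> p)) \/ (((r /\ q) \/ r) /\ ((s \/ q) \/ ~q))) -> p)
  32. (~q -> (((((p \/ p) \/ s) -> ((q \/ q) -> p)) \/ (((r /\ q) \/ r) /\ ((s \/ q) \/ ~q))) -> p))
  33. (((p \/ (~q /\ s)) \/ ((s \/ (s -> q)) /\ ((r /\ r) \/ ~r))) -> (~((q /\ s) \/ (p \/ r)) \/ (q /\ s)))
  34. ~(((p \/ (~q /\ s)) \/ ((s \/ (s -> q)) /\ ((r /\ r) \/ ~r))) -> (~((q /\ s) \/ (p \/ r)) \/ (q /\ s)))
  35. (~(((p \/ (~q /\ s)) \/ ((s \/ (s -> q)) /\ ((r /\ r) \/ ~r))) -> (~((q /\ s) \/ (p \/ r)) \/ (q /\ s))) /\ (~q -> (((((p \/ p) \/ s) -> ((q \/ q) -> p)) \/ (((r /\ q) \/ r) /\ ((s \/ q) \/ ~q))) -> p)))
Total distinct subformulas = 35

35


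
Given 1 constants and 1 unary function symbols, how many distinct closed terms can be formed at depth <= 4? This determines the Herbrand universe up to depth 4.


Herbrand terms by depth:
Depth 0: 1 constants
Depth 1: 1 new terms (running total: 2)
Depth 2: 1 new terms (running total: 3)
Depth 3: 1 new terms (running total: 4)
Depth 4: 1 new terms (running total: 5)
Total distinct ground terms = 5

5


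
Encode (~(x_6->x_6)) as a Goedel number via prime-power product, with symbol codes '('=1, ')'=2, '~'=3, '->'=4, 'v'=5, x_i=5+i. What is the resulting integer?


Formula: (~(x_6->x_6))
Symbol codes: [1, 3, 1, 11, 4, 11, 2, 2]
Primes: [2, 3, 5, 7, 11, 13, 17, 19]
p_1^1 = 2^1 = 2
p_2^3 = 3^3 = 27
p_3^1 = 5^1 = 5
p_4^11 = 7^11 = 1977326743
p_5^4 = 11^4 = 14641
p_6^11 = 13^11 = 1792160394037
p_7^2 = 17^2 = 289
p_8^2 = 19^2 = 361
Product = 1461486691568298493545308516384730

1461486691568298493545308516384730


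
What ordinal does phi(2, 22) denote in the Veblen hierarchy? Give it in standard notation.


phi(2, 22):
phi(2, beta) = zeta_beta (the beta-th zeta number, fixed point of epsilon).
phi(2, 22) = zeta_22

zeta_22


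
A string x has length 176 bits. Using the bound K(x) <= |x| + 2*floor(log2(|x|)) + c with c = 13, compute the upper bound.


floor(log2(176)) = 7
2 * 7 = 14
K(x) <= 176 + 14 + 13 = 203

203


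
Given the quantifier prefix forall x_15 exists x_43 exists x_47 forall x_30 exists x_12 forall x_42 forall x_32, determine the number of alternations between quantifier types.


Walk the prefix and count type changes:
  position 1: forall -> exists <-- alternation
  position 2: exists -> exists
  position 3: exists -> forall <-- alternation
  position 4: forall -> exists <-- alternation
  position 5: exists -> forall <-- alternation
  position 6: forall -> forall
Total alternations = 4

4


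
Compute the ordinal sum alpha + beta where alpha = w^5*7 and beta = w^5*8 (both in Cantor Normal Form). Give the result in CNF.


Ordinal addition w^5*7 + w^5*8:
Both terms have the same exponent 5.
w^e*c + w^e*d = w^e*(c+d).
Result = w^5*(7+8) = w^5*15

w^5*15


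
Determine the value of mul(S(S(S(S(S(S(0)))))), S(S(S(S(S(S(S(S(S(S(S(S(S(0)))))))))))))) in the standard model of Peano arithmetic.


mul(S^6(0), S^13(0)):
S^6(0) = 6
S^13(0) = 13
6 * 13 = 78

78


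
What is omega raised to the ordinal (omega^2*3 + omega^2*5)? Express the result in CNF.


omega^(omega^2*3 + omega^2*5):
Both terms of the exponent have the same exponent 2, so they merge: omega^2*3 + omega^2*5 = omega^2*(3+5) = omega^2*8.
omega raised to a CNF ordinal is a single CNF term: Result = omega^(omega^2*8)

omega^(omega^2*8)


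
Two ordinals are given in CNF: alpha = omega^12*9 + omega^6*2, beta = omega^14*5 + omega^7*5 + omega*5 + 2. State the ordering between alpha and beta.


Compare term by term from highest exponent:
alpha = omega^12*9 + omega^6*2
beta = omega^14*5 + omega^7*5 + omega*5 + 2
Term 1: alpha has omega^12*9, beta has omega^14*5
Term 2: alpha has omega^6*2, beta has omega^7*5
Term 3: alpha has omega^0*0, beta has omega^1*5
Term 4: alpha has omega^0*0, beta has omega^0*2
Result: alpha < beta

alpha < beta


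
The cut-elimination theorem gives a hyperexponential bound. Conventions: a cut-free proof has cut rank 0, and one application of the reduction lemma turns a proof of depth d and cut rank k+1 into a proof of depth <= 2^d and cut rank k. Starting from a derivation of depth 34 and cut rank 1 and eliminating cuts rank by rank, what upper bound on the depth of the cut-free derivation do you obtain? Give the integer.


Each rank reduction sends depth d to at most 2^d; cut rank r needs r reductions.
2_0(34) = 34
2_1(34) = 2^34 = 17179869184
Cut-free depth bound = 17179869184

17179869184


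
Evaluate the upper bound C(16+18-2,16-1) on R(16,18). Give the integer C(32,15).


R(16,18) <= C(16+18-2, 16-1) = C(32, 15)
C(32, 15) = 32! / (15! * 17!)
= 565722720

565722720


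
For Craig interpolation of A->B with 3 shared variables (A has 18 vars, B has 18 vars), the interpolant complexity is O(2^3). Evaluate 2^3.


Shared atoms = 3
Craig interpolant size bound = 2^3
= 8

8


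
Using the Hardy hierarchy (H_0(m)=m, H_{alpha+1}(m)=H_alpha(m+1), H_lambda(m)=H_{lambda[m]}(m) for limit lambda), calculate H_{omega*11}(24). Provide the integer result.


H_{omega*11}(24):
For the Hardy hierarchy, H_{omega*k}(n) = 2^k * n.
2^11 = 2048.
2048 * 24 = 49152

49152


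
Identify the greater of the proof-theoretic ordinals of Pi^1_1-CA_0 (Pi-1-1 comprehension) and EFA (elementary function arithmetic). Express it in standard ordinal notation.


Proof-theoretic ordinal of Pi^1_1-CA_0 (Pi-1-1 comprehension): psi_0(Omega_omega)
Proof-theoretic ordinal of EFA (elementary function arithmetic): omega^3
Comparing: omega^3 < psi_0(Omega_omega).
The larger ordinal is psi_0(Omega_omega) (from Pi^1_1-CA_0 (Pi-1-1 comprehension)).

psi_0(Omega_omega)


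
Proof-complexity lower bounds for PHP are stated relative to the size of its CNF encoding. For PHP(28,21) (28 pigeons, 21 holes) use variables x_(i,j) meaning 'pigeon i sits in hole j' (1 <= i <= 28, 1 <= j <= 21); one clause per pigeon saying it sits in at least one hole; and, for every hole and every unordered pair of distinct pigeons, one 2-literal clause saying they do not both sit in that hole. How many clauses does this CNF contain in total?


PHP(28,21): 28 pigeons, 21 holes, 28*21 = 588 variables.
- pigeon clauses: one per pigeon -> 28 clauses
- hole clauses: 21 holes * C(28,2) = 21 * 378 -> 7938 clauses
Total clauses = 28 + 7938 = 7966

7966


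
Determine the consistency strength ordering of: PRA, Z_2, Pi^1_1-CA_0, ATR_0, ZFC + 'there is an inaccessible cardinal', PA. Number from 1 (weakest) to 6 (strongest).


Ordering by consistency strength:
1. PRA
2. PA
3. ATR_0
4. Pi^1_1-CA_0
5. Z_2
6. ZFC + 'there is an inaccessible cardinal'


PRA=1, Z_2=5, Pi^1_1-CA_0=4, ATR_0=3, ZFC + 'there is an inaccessible cardinal'=6, PA=2


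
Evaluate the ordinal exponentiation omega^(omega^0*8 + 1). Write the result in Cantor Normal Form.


omega^(omega^0*8 + 1):
omega^0 = 1, so the exponent is 8 + 1 = 9 (finite ordinal addition).
Result = omega^9, already a single CNF term.

omega^9


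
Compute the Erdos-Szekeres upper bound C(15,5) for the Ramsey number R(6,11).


R(6,11) <= C(6+11-2, 6-1) = C(15, 5)
C(15, 5) = 15! / (5! * 10!)
= 3003

3003


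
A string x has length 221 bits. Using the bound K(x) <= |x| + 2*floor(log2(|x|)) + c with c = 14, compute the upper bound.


floor(log2(221)) = 7
2 * 7 = 14
K(x) <= 221 + 14 + 14 = 249

249


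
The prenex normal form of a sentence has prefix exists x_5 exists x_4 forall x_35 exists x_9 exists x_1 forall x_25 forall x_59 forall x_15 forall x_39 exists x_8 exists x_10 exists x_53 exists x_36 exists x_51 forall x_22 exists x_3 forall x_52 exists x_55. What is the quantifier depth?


Quantifier prefix has 18 quantifier symbols.
Quantifier depth = 18

18


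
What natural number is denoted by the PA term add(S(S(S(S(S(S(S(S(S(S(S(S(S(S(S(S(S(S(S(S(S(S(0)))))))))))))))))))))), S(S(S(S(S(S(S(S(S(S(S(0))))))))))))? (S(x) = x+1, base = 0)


add(S^22(0), S^11(0)):
S^22(0) = 22
S^11(0) = 11
22 + 11 = 33

33


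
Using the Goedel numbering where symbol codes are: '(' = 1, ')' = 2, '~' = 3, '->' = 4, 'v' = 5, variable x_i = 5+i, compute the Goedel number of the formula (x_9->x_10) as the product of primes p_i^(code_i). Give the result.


Formula: (x_9->x_10)
Symbol codes: [1, 14, 4, 15, 2]
Primes: [2, 3, 5, 7, 11]
p_1^1 = 2^1 = 2
p_2^14 = 3^14 = 4782969
p_3^4 = 5^4 = 625
p_4^15 = 7^15 = 4747561509943
p_5^2 = 11^2 = 121
Product = 3434500228557147316008750

3434500228557147316008750


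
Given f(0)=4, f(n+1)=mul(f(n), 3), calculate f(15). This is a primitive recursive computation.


f(0) = 4
f(1) = mul(f(0), 3) = mul(4, 3) = 12
f(2) = mul(f(1), 3) = mul(12, 3) = 36
f(3) = mul(f(2), 3) = mul(36, 3) = 108
f(4) = mul(f(3), 3) = mul(108, 3) = 324
f(5) = mul(f(4), 3) = mul(324, 3) = 972
f(6) = mul(f(5), 3) = mul(972, 3) = 2916
f(7) = mul(f(6), 3) = mul(2916, 3) = 8748
f(8) = mul(f(7), 3) = mul(8748, 3) = 26244
f(9) = mul(f(8), 3) = mul(26244, 3) = 78732
f(10) = mul(f(9), 3) = mul(78732, 3) = 236196
f(11) = mul(f(10), 3) = mul(236196, 3) = 708588
f(12) = mul(f(11), 3) = mul(708588, 3) = 2125764
f(13) = mul(f(12), 3) = mul(2125764, 3) = 6377292
f(14) = mul(f(13), 3) = mul(6377292, 3) = 19131876
f(15) = mul(f(14), 3) = mul(19131876, 3) = 57395628


57395628


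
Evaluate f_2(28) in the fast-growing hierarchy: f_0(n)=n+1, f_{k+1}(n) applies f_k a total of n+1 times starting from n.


f_2(28) = f_1^29(28)
f_1(m) = 2m + 1.
Iterating: f_1^k(n) = 2^k*(n+1) - 1.
f_2(28) = 2^29*(28+1) - 1 = 536870912*29 - 1 = 15569256447

15569256447


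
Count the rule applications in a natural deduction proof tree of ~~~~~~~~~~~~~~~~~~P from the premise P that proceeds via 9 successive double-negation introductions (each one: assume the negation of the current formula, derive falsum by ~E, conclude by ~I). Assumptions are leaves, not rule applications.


Each double-negation introduction (from C infer ~~C) uses 2 inference nodes: one ~E (C and ~C give falsum) and one ~I (discharge ~C).
9 double negations = 9 * 2 = 18 inference nodes.

18


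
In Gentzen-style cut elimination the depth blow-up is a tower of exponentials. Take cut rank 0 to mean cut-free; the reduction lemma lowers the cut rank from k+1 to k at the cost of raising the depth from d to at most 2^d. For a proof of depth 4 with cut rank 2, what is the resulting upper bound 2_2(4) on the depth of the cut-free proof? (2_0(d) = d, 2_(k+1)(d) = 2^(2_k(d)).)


Each rank reduction sends depth d to at most 2^d; cut rank r needs r reductions.
2_0(4) = 4
2_1(4) = 2^4 = 16
2_2(4) = 2^16 = 65536
Cut-free depth bound = 65536

65536


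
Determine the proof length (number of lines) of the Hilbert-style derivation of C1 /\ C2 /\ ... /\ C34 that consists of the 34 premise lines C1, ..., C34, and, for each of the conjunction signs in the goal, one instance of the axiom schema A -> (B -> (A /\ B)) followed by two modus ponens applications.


Conjoining 34 premises:
- 34 premise lines
- the goal has 33 conjunction signs; each costs 1 axiom instance + 2 MP = 3 lines: 3 * 33 = 99
Total = 34 + 99 = 133 lines.

133


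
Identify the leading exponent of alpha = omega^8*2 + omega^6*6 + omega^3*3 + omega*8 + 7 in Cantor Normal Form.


CNF: omega^8*2 + omega^6*6 + omega^3*3 + omega*8 + 7
The leading term is omega^8*2, which has exponent 8.

8


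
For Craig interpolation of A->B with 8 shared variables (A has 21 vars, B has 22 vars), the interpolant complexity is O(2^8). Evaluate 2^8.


Shared atoms = 8
Craig interpolant size bound = 2^8
= 256

256


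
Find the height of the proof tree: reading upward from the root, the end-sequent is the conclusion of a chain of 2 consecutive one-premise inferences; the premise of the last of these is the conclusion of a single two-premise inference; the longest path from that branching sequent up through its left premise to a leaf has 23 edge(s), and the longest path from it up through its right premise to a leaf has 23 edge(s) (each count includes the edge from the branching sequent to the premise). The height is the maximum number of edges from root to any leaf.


Longest path through the left premise: 23 edges (measured from the branching sequent)
Longest path through the right premise: 23 edges
Height of the subtree rooted at the branching sequent: max(23, 23) = 23
The branching sequent sits 2 edges above the root (the chain of one-premise inferences), so height = 23 + 2 = 25

25


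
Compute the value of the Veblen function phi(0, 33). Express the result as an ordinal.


phi(0, 33):
phi(0, beta) = omega^beta by definition.
phi(0, 33) = omega^33

omega^33


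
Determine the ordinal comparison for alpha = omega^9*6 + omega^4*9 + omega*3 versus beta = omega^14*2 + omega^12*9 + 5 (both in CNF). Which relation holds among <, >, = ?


Compare term by term from highest exponent:
alpha = omega^9*6 + omega^4*9 + omega*3
beta = omega^14*2 + omega^12*9 + 5
Term 1: alpha has omega^9*6, beta has omega^14*2
Term 2: alpha has omega^4*9, beta has omega^12*9
Term 3: alpha has omega^1*3, beta has omega^0*5
Result: alpha < beta

alpha < beta


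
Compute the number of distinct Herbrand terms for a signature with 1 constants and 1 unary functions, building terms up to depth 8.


Herbrand terms by depth:
Depth 0: 1 constants
Depth 1: 1 new terms (running total: 2)
Depth 2: 1 new terms (running total: 3)
Depth 3: 1 new terms (running total: 4)
Depth 4: 1 new terms (running total: 5)
Depth 5: 1 new terms (running total: 6)
Depth 6: 1 new terms (running total: 7)
Depth 7: 1 new terms (running total: 8)
Depth 8: 1 new terms (running total: 9)
Total distinct ground terms = 9

9


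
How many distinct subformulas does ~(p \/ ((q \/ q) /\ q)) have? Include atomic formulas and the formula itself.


Formula: ~(p \/ ((q \/ q) /\ q))
Subformulas found:
  1. q
  2. p
  3. (q \/ q)
  4. ((q \/ q) /\ q)
  5. (p \/ ((q \/ q) /\ q))
  6. ~(p \/ ((q \/ q) /\ q))
Total distinct subformulas = 6

6


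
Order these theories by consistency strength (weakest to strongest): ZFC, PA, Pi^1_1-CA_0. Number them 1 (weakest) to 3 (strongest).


Ordering by consistency strength:
1. PA
2. Pi^1_1-CA_0
3. ZFC


ZFC=3, PA=1, Pi^1_1-CA_0=2


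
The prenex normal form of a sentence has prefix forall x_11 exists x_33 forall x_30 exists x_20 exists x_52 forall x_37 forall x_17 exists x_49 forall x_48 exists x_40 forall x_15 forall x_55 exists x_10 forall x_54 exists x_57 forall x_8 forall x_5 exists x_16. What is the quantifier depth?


Quantifier prefix has 18 quantifier symbols.
Quantifier depth = 18

18


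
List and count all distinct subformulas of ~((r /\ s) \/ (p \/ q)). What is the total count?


Formula: ~((r /\ s) \/ (p \/ q))
Subformulas found:
  1. q
  2. s
  3. r
  4. p
  5. (r /\ s)
  6. (p \/ q)
  7. ((r /\ s) \/ (p \/ q))
  8. ~((r /\ s) \/ (p \/ q))
Total distinct subformulas = 8

8


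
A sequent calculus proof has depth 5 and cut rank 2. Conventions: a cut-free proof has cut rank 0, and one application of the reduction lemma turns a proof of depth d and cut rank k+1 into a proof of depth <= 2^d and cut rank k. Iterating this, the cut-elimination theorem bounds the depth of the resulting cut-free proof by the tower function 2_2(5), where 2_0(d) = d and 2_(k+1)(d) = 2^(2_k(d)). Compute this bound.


Each rank reduction sends depth d to at most 2^d; cut rank r needs r reductions.
2_0(5) = 5
2_1(5) = 2^5 = 32
2_2(5) = 2^32 = 4294967296
Cut-free depth bound = 4294967296

4294967296


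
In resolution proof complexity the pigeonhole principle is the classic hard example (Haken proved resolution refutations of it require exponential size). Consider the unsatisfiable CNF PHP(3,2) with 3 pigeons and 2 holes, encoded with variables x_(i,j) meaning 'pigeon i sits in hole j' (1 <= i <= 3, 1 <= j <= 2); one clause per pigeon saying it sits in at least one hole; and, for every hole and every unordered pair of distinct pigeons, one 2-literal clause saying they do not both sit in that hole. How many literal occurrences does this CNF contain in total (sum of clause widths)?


PHP(3,2): 3 pigeons, 2 holes, 3*2 = 6 variables.
- pigeon clauses: one per pigeon -> 3 clauses of width 2 -> 6 literals
- hole clauses: 2 holes * C(3,2) = 2 * 3 -> 6 clauses of width 2 -> 12 literals
Total literal occurrences = 6 + 12 = 18

18


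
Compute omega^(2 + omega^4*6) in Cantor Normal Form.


omega^(2 + omega^4*6):
In ordinal addition a term is absorbed by a following term of strictly larger exponent: 0 < 4, so 2 + omega^4*6 = omega^4*6.
omega raised to a CNF ordinal is a single CNF term: Result = omega^(omega^4*6)

omega^(omega^4*6)


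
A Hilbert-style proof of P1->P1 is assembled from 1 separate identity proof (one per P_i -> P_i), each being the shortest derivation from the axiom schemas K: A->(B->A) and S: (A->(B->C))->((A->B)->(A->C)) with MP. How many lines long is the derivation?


The shortest proof of A->A from K and S in the Hilbert calculus has exactly 5 lines:
(1) K instance A->((A->A)->A), (2) S instance, (3) MP on 1,2, (4) K instance A->(A->A), (5) MP on 3,4.
For 1 independent identities: 1 * 5 = 5 lines total.

5


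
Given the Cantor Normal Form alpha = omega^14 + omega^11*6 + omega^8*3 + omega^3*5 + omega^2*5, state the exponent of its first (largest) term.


CNF: omega^14 + omega^11*6 + omega^8*3 + omega^3*5 + omega^2*5
The leading term is omega^14, which has exponent 14.

14


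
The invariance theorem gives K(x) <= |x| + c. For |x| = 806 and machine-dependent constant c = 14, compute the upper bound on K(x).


K(x) <= |x| + c = 806 + 14 = 820

820


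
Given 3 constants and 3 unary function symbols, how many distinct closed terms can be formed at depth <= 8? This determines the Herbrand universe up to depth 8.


Herbrand terms by depth:
Depth 0: 3 constants
Depth 1: 9 new terms (running total: 12)
Depth 2: 27 new terms (running total: 39)
Depth 3: 81 new terms (running total: 120)
Depth 4: 243 new terms (running total: 363)
Depth 5: 729 new terms (running total: 1092)
Depth 6: 2187 new terms (running total: 3279)
Depth 7: 6561 new terms (running total: 9840)
Depth 8: 19683 new terms (running total: 29523)
Total distinct ground terms = 29523

29523


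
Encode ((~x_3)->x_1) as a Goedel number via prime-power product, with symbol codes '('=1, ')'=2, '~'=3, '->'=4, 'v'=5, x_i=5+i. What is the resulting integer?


Formula: ((~x_3)->x_1)
Symbol codes: [1, 1, 3, 8, 2, 4, 6, 2]
Primes: [2, 3, 5, 7, 11, 13, 17, 19]
p_1^1 = 2^1 = 2
p_2^1 = 3^1 = 3
p_3^3 = 5^3 = 125
p_4^8 = 7^8 = 5764801
p_5^2 = 11^2 = 121
p_6^4 = 13^4 = 28561
p_7^6 = 17^6 = 24137569
p_8^2 = 19^2 = 361
Product = 130198233908136169422396750

130198233908136169422396750


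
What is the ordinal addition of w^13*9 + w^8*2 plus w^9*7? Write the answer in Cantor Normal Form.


Ordinal addition (w^13*9 + w^8*2) + w^9*7:
alpha's leading term has exponent 13 > beta's exponent 9, so it survives.
alpha's tail term has exponent 8 < beta's exponent 9, so it is absorbed by beta.
In ordinal addition, any term followed by a strictly larger-exponent term is absorbed.
Result = w^13*9 + w^9*7

w^13*9 + w^9*7


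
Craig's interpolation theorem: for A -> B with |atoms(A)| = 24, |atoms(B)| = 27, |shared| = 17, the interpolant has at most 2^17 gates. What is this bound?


Shared atoms = 17
Craig interpolant size bound = 2^17
= 131072

131072


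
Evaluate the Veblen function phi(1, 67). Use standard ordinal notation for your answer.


phi(1, 67):
phi(1, beta) = epsilon_beta (the beta-th epsilon number).
phi(1, 67) = epsilon_67

epsilon_67


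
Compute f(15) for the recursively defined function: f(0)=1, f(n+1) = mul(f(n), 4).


f(0) = 1
f(1) = mul(f(0), 4) = mul(1, 4) = 4
f(2) = mul(f(1), 4) = mul(4, 4) = 16
f(3) = mul(f(2), 4) = mul(16, 4) = 64
f(4) = mul(f(3), 4) = mul(64, 4) = 256
f(5) = mul(f(4), 4) = mul(256, 4) = 1024
f(6) = mul(f(5), 4) = mul(1024, 4) = 4096
f(7) = mul(f(6), 4) = mul(4096, 4) = 16384
f(8) = mul(f(7), 4) = mul(16384, 4) = 65536
f(9) = mul(f(8), 4) = mul(65536, 4) = 262144
f(10) = mul(f(9), 4) = mul(262144, 4) = 1048576
f(11) = mul(f(10), 4) = mul(1048576, 4) = 4194304
f(12) = mul(f(11), 4) = mul(4194304, 4) = 16777216
f(13) = mul(f(12), 4) = mul(16777216, 4) = 67108864
f(14) = mul(f(13), 4) = mul(67108864, 4) = 268435456
f(15) = mul(f(14), 4) = mul(268435456, 4) = 1073741824


1073741824


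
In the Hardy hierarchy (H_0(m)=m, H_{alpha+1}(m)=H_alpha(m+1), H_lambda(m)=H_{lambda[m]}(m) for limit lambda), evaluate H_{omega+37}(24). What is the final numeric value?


H_{omega+37}(24):
Unwind the 37 successor steps: H_{omega+37}(24) = H_omega(24+37) = H_omega(61).
H_omega(m) = H_m(m) = m + m = 2m.
Result = 2 * 61 = 122

122


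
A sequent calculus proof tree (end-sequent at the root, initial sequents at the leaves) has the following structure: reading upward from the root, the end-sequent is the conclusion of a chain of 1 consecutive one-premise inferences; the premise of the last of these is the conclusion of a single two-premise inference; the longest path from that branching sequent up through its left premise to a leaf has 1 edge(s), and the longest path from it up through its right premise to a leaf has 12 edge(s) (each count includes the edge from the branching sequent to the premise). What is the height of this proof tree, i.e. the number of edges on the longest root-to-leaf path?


Longest path through the left premise: 1 edges (measured from the branching sequent)
Longest path through the right premise: 12 edges
Height of the subtree rooted at the branching sequent: max(1, 12) = 12
The branching sequent sits 1 edges above the root (the chain of one-premise inferences), so height = 12 + 1 = 13

13
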